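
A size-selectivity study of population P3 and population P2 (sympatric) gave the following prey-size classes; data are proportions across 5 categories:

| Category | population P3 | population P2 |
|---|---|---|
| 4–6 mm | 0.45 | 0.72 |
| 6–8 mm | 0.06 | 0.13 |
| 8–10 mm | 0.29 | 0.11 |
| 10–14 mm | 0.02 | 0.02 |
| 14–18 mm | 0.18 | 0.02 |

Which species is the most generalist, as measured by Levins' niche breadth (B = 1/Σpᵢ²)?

population P3

Σp_P3ᵢ² = 0.45² + 0.06² + 0.29² + 0.02² + 0.18² = 0.2025 + 0.0036 + 0.0841 + 0.0004 + 0.0324 = 0.3230
B_P3 = 1 / 0.3230 = 3.0960
Σp_P2ᵢ² = 0.72² + 0.13² + 0.11² + 0.02² + 0.02² = 0.5184 + 0.0169 + 0.0121 + 0.0004 + 0.0004 = 0.5482
B_P2 = 1 / 0.5482 = 1.8242
Highest B → broadest niche (most generalist): population P3 (B = 3.10).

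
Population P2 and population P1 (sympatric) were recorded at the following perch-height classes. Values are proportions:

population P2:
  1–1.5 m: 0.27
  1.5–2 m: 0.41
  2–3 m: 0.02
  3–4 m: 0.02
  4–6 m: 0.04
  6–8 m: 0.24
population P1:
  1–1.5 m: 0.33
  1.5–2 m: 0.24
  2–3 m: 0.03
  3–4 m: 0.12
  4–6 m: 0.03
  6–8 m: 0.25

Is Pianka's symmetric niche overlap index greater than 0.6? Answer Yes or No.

Yes

Σ p₁ᵢp₂ᵢ = 0.0891 + 0.0984 + 0.0006 + 0.0024 + 0.0012 + 0.0600 = 0.2517
Σp_1ᵢ² = 0.27² + 0.41² + 0.02² + 0.02² + 0.04² + 0.24² = 0.0729 + 0.1681 + 0.0004 + 0.0004 + 0.0016 + 0.0576 = 0.3010
Σp_2ᵢ² = 0.33² + 0.24² + 0.03² + 0.12² + 0.03² + 0.25² = 0.1089 + 0.0576 + 0.0009 + 0.0144 + 0.0009 + 0.0625 = 0.2452
O = 0.2517 / √(0.3010 × 0.2452) = 0.2517 / 0.27167 = 0.9265
O = 0.9265 > 0.6 → Yes.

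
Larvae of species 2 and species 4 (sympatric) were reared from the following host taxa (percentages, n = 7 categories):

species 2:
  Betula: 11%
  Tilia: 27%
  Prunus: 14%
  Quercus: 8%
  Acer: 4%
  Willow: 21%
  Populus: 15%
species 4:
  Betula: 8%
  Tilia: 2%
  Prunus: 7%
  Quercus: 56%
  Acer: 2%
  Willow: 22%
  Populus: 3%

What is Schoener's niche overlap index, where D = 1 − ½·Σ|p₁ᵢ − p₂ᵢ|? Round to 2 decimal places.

Convert percentages to proportions (divide by 100).
Σ|p₁ᵢ − p₂ᵢ| = 0.03 + 0.25 + 0.07 + 0.48 + 0.02 + 0.01 + 0.12 = 0.98
D = 1 − ½ × 0.98 = 1 − 0.490 = 0.5100

0.51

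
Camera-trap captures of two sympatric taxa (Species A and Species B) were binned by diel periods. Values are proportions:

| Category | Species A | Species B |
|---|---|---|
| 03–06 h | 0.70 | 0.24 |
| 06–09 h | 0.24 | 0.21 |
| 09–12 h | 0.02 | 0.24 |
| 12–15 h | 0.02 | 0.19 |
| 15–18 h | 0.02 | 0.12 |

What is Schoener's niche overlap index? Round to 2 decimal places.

0.51

Σ|p₁ᵢ − p₂ᵢ| = 0.46 + 0.03 + 0.22 + 0.17 + 0.10 = 0.98
D = 1 − ½ × 0.98 = 1 − 0.490 = 0.5100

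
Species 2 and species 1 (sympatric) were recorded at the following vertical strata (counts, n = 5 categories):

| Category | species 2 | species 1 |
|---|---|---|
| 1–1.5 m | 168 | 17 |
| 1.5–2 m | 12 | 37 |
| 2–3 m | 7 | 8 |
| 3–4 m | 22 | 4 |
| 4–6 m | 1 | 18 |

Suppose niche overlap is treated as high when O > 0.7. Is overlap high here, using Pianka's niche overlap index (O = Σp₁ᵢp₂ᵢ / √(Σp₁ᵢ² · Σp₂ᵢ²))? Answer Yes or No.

Proportions for species 2 (n=210): 168/210=0.8000, 12/210=0.0571, 7/210=0.0333, 22/210=0.1048, 1/210=0.0048
Proportions for species 1 (n=84): 17/84=0.2024, 37/84=0.4405, 8/84=0.0952, 4/84=0.0476, 18/84=0.2143
Σ p₁ᵢp₂ᵢ = 0.161920 + 0.025153 + 0.003170 + 0.004988 + 0.001029 = 0.196260
Σp_1ᵢ² = 0.8000² + 0.0571² + 0.0333² + 0.1048² + 0.0048² = 0.640000 + 0.003260 + 0.001109 + 0.010983 + 0.000023 = 0.655375
Σp_2ᵢ² = 0.2024² + 0.4405² + 0.0952² + 0.0476² + 0.2143² = 0.040966 + 0.194040 + 0.009063 + 0.002266 + 0.045924 = 0.292259
O = 0.196260 / √(0.655375 × 0.292259) = 0.196260 / 0.4376520 = 0.4484
O = 0.4484 < 0.7 → No.

No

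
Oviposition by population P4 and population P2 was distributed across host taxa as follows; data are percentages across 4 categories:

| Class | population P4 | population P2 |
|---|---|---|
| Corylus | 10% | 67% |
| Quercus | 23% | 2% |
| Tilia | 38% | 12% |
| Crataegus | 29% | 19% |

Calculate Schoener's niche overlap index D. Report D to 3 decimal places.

Convert percentages to proportions (divide by 100).
Σ|p₁ᵢ − p₂ᵢ| = 0.57 + 0.21 + 0.26 + 0.10 = 1.14
D = 1 − ½ × 1.14 = 1 − 0.570 = 0.43000

0.430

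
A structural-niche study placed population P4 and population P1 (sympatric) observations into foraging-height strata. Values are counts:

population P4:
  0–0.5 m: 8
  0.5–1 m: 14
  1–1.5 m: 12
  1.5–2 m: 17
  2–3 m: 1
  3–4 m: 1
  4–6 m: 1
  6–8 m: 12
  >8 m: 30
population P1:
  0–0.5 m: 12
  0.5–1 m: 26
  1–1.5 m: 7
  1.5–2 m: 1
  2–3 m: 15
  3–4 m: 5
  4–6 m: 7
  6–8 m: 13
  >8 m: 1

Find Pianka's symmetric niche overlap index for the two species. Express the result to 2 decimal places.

Proportions for population P4 (n=96): 8/96=0.0833, 14/96=0.1458, 12/96=0.1250, 17/96=0.1771, 1/96=0.0104, 1/96=0.0104, 1/96=0.0104, 12/96=0.1250, 30/96=0.3125
Proportions for population P1 (n=87): 12/87=0.1379, 26/87=0.2989, 7/87=0.0805, 1/87=0.0115, 15/87=0.1724, 5/87=0.0575, 7/87=0.0805, 13/87=0.1494, 1/87=0.0115
Σ p₁ᵢp₂ᵢ = 0.011487 + 0.043580 + 0.010063 + 0.002037 + 0.001793 + 0.000598 + 0.000837 + 0.018675 + 0.003594 = 0.092664
Σp_1ᵢ² = 0.0833² + 0.1458² + 0.1250² + 0.1771² + 0.0104² + 0.0104² + 0.0104² + 0.1250² + 0.3125² = 0.006939 + 0.021258 + 0.015625 + 0.031364 + 0.000108 + 0.000108 + 0.000108 + 0.015625 + 0.097656 = 0.188791
Σp_2ᵢ² = 0.1379² + 0.2989² + 0.0805² + 0.0115² + 0.1724² + 0.0575² + 0.0805² + 0.1494² + 0.0115² = 0.019016 + 0.089341 + 0.006480 + 0.000132 + 0.029722 + 0.003306 + 0.006480 + 0.022320 + 0.000132 = 0.176929
O = 0.092664 / √(0.188791 × 0.176929) = 0.092664 / 0.1827638 = 0.5070

0.51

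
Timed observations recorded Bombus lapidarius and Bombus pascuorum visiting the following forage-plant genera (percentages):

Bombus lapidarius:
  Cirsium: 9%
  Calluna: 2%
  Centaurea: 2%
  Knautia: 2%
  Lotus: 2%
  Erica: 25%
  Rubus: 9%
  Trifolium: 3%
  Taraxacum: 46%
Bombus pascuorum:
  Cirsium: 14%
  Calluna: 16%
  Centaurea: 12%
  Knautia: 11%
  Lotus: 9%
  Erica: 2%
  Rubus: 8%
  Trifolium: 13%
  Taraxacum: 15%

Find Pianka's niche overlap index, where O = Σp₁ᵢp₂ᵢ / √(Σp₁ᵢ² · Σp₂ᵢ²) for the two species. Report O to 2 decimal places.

Convert percentages to proportions (divide by 100).
Σ p₁ᵢp₂ᵢ = 0.0126 + 0.0032 + 0.0024 + 0.0022 + 0.0018 + 0.0050 + 0.0072 + 0.0039 + 0.0690 = 0.1073
Σp_1ᵢ² = 0.09² + 0.02² + 0.02² + 0.02² + 0.02² + 0.25² + 0.09² + 0.03² + 0.46² = 0.0081 + 0.0004 + 0.0004 + 0.0004 + 0.0004 + 0.0625 + 0.0081 + 0.0009 + 0.2116 = 0.2928
Σp_2ᵢ² = 0.14² + 0.16² + 0.12² + 0.11² + 0.09² + 0.02² + 0.08² + 0.13² + 0.15² = 0.0196 + 0.0256 + 0.0144 + 0.0121 + 0.0081 + 0.0004 + 0.0064 + 0.0169 + 0.0225 = 0.1260
O = 0.1073 / √(0.2928 × 0.1260) = 0.1073 / 0.19207 = 0.5587

0.56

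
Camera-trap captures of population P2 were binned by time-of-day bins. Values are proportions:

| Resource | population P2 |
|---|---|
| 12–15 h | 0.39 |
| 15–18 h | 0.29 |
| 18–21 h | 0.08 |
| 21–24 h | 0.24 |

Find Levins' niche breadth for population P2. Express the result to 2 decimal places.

Σpᵢ² = 0.39² + 0.29² + 0.08² + 0.24² = 0.1521 + 0.0841 + 0.0064 + 0.0576 = 0.3002
B = 1 / 0.3002 = 3.3311

3.33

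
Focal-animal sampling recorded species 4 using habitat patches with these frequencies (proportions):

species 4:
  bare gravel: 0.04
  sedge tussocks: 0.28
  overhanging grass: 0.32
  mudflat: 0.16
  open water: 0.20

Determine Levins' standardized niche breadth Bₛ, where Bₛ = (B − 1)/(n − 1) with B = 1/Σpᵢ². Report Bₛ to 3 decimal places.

0.758

Σpᵢ² = 0.04² + 0.28² + 0.32² + 0.16² + 0.20² = 0.0016 + 0.0784 + 0.1024 + 0.0256 + 0.0400 = 0.2480
B = 1 / 0.2480 = 4.03226
Bₛ = (B − 1)/(n − 1) = (4.03226 − 1)/(5 − 1) = 3.03226/4 = 0.75807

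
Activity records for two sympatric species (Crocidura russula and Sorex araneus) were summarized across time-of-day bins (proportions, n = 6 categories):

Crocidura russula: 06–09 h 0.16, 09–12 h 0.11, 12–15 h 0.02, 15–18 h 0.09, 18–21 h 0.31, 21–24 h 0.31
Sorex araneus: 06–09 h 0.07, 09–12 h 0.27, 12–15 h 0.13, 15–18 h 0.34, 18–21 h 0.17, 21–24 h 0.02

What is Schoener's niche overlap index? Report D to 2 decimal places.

0.48

Σ|p₁ᵢ − p₂ᵢ| = 0.09 + 0.16 + 0.11 + 0.25 + 0.14 + 0.29 = 1.04
D = 1 − ½ × 1.04 = 1 − 0.520 = 0.4800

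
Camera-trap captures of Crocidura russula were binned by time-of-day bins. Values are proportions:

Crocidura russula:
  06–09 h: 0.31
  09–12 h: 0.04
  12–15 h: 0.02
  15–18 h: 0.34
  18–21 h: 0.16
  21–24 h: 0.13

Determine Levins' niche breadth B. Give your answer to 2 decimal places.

Σpᵢ² = 0.31² + 0.04² + 0.02² + 0.34² + 0.16² + 0.13² = 0.0961 + 0.0016 + 0.0004 + 0.1156 + 0.0256 + 0.0169 = 0.2562
B = 1 / 0.2562 = 3.9032

3.90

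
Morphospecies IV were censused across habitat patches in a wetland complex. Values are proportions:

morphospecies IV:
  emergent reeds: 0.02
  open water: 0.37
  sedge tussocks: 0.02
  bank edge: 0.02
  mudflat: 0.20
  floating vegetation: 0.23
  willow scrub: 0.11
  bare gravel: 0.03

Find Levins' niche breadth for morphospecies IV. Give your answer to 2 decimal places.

4.10

Σpᵢ² = 0.02² + 0.37² + 0.02² + 0.02² + 0.20² + 0.23² + 0.11² + 0.03² = 0.0004 + 0.1369 + 0.0004 + 0.0004 + 0.0400 + 0.0529 + 0.0121 + 0.0009 = 0.2440
B = 1 / 0.2440 = 4.0984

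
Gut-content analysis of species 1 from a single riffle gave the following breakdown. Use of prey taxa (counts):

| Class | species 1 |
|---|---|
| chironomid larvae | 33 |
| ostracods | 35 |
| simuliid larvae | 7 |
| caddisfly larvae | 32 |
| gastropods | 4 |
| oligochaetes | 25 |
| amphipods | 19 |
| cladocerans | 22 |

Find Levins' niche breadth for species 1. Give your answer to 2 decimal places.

Proportions for species 1 (n=177): 33/177=0.1864, 35/177=0.1977, 7/177=0.0395, 32/177=0.1808, 4/177=0.0226, 25/177=0.1412, 19/177=0.1073, 22/177=0.1243
Σpᵢ² = 0.1864² + 0.1977² + 0.0395² + 0.1808² + 0.0226² + 0.1412² + 0.1073² + 0.1243² = 0.034745 + 0.039085 + 0.001560 + 0.032689 + 0.000511 + 0.019937 + 0.011513 + 0.015450 = 0.155490
B = 1 / 0.155490 = 6.4313

6.43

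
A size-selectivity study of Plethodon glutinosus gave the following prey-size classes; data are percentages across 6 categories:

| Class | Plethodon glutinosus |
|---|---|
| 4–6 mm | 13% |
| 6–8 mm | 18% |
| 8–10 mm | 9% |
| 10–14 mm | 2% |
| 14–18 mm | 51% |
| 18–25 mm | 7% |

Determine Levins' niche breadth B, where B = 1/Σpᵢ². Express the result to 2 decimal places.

Convert percentages to proportions (divide by 100).
Σpᵢ² = 0.13² + 0.18² + 0.09² + 0.02² + 0.51² + 0.07² = 0.0169 + 0.0324 + 0.0081 + 0.0004 + 0.2601 + 0.0049 = 0.3228
B = 1 / 0.3228 = 3.0979

3.10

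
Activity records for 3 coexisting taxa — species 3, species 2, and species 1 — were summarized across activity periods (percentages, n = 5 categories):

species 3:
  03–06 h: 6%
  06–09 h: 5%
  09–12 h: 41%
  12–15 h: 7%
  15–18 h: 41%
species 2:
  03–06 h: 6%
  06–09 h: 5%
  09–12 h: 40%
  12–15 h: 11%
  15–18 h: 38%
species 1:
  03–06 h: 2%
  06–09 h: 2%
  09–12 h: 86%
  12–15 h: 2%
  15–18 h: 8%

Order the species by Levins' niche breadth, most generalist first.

species 2 > species 3 > species 1

Convert percentages to proportions (divide by 100).
Σp_3ᵢ² = 0.06² + 0.05² + 0.41² + 0.07² + 0.41² = 0.0036 + 0.0025 + 0.1681 + 0.0049 + 0.1681 = 0.3472
B_3 = 1 / 0.3472 = 2.8802
Σp_2ᵢ² = 0.06² + 0.05² + 0.40² + 0.11² + 0.38² = 0.0036 + 0.0025 + 0.1600 + 0.0121 + 0.1444 = 0.3226
B_2 = 1 / 0.3226 = 3.0998
Σp_1ᵢ² = 0.02² + 0.02² + 0.86² + 0.02² + 0.08² = 0.0004 + 0.0004 + 0.7396 + 0.0004 + 0.0064 = 0.7472
B_1 = 1 / 0.7472 = 1.3383
Ranking by B (broadest → narrowest): species 2 (3.10) > species 3 (2.88) > species 1 (1.34)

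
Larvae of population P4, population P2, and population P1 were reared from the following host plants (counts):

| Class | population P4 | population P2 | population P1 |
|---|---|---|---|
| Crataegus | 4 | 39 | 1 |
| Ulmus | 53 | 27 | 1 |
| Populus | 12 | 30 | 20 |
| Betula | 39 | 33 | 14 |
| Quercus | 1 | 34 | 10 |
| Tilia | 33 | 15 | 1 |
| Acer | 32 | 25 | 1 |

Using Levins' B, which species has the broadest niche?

Proportions for population P4 (n=174): 4/174=0.0230, 53/174=0.3046, 12/174=0.0690, 39/174=0.2241, 1/174=0.0057, 33/174=0.1897, 32/174=0.1839
Proportions for population P2 (n=203): 39/203=0.1921, 27/203=0.1330, 30/203=0.1478, 33/203=0.1626, 34/203=0.1675, 15/203=0.0739, 25/203=0.1232
Proportions for population P1 (n=48): 1/48=0.0208, 1/48=0.0208, 20/48=0.4167, 14/48=0.2917, 10/48=0.2083, 1/48=0.0208, 1/48=0.0208
Σp_P4ᵢ² = 0.0230² + 0.3046² + 0.0690² + 0.2241² + 0.0057² + 0.1897² + 0.1839² = 0.000529 + 0.092781 + 0.004761 + 0.050221 + 0.000032 + 0.035986 + 0.033819 = 0.218129
B_P4 = 1 / 0.218129 = 4.5844
Σp_P2ᵢ² = 0.1921² + 0.1330² + 0.1478² + 0.1626² + 0.1675² + 0.0739² + 0.1232² = 0.036902 + 0.017689 + 0.021845 + 0.026439 + 0.028056 + 0.005461 + 0.015178 = 0.151570
B_P2 = 1 / 0.151570 = 6.5976
Σp_P1ᵢ² = 0.0208² + 0.0208² + 0.4167² + 0.2917² + 0.2083² + 0.0208² + 0.0208² = 0.000433 + 0.000433 + 0.173639 + 0.085089 + 0.043389 + 0.000433 + 0.000433 = 0.303849
B_P1 = 1 / 0.303849 = 3.2911
Highest B → broadest niche (most generalist): population P2 (B = 6.60).

population P2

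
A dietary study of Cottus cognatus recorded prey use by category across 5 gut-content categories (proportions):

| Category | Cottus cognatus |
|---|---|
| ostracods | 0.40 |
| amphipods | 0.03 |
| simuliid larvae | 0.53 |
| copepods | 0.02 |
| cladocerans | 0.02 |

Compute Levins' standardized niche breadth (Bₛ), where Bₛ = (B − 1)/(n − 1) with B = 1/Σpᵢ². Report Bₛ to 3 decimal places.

0.315

Σpᵢ² = 0.40² + 0.03² + 0.53² + 0.02² + 0.02² = 0.1600 + 0.0009 + 0.2809 + 0.0004 + 0.0004 = 0.4426
B = 1 / 0.4426 = 2.25938
Bₛ = (B − 1)/(n − 1) = (2.25938 − 1)/(5 − 1) = 1.25938/4 = 0.31485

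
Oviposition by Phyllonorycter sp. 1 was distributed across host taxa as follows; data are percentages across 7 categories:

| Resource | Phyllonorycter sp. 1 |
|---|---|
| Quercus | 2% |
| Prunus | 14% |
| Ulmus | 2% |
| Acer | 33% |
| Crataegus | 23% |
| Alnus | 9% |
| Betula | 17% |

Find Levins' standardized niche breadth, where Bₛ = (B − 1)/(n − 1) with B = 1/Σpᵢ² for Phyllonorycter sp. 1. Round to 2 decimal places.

0.59

Convert percentages to proportions (divide by 100).
Σpᵢ² = 0.02² + 0.14² + 0.02² + 0.33² + 0.23² + 0.09² + 0.17² = 0.0004 + 0.0196 + 0.0004 + 0.1089 + 0.0529 + 0.0081 + 0.0289 = 0.2192
B = 1 / 0.2192 = 4.5620
Bₛ = (B − 1)/(n − 1) = (4.5620 − 1)/(7 − 1) = 3.5620/6 = 0.5937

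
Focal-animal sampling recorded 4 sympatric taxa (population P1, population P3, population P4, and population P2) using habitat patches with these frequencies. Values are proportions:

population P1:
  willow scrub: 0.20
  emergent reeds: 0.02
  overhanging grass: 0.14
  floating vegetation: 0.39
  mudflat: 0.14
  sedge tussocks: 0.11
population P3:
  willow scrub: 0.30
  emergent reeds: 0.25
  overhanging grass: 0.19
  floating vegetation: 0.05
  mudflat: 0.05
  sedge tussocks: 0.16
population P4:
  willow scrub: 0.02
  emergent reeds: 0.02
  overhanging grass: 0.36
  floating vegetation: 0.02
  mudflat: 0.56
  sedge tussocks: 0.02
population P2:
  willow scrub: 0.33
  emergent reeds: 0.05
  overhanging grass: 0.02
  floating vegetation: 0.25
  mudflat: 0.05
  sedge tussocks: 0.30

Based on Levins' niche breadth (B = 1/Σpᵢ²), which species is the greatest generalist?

Σp_P1ᵢ² = 0.20² + 0.02² + 0.14² + 0.39² + 0.14² + 0.11² = 0.0400 + 0.0004 + 0.0196 + 0.1521 + 0.0196 + 0.0121 = 0.2438
B_P1 = 1 / 0.2438 = 4.1017
Σp_P3ᵢ² = 0.30² + 0.25² + 0.19² + 0.05² + 0.05² + 0.16² = 0.0900 + 0.0625 + 0.0361 + 0.0025 + 0.0025 + 0.0256 = 0.2192
B_P3 = 1 / 0.2192 = 4.5620
Σp_P4ᵢ² = 0.02² + 0.02² + 0.36² + 0.02² + 0.56² + 0.02² = 0.0004 + 0.0004 + 0.1296 + 0.0004 + 0.3136 + 0.0004 = 0.4448
B_P4 = 1 / 0.4448 = 2.2482
Σp_P2ᵢ² = 0.33² + 0.05² + 0.02² + 0.25² + 0.05² + 0.30² = 0.1089 + 0.0025 + 0.0004 + 0.0625 + 0.0025 + 0.0900 = 0.2668
B_P2 = 1 / 0.2668 = 3.7481
Highest B → broadest niche (most generalist): population P3 (B = 4.56).

population P3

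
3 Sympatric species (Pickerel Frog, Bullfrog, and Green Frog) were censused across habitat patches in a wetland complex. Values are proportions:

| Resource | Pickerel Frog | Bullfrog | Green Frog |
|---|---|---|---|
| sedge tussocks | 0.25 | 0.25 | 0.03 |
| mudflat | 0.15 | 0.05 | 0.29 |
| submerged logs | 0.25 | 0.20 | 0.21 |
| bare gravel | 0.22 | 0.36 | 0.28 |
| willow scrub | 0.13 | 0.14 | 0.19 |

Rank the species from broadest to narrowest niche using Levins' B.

Σp_Pickᵢ² = 0.25² + 0.15² + 0.25² + 0.22² + 0.13² = 0.0625 + 0.0225 + 0.0625 + 0.0484 + 0.0169 = 0.2128
B_Pick = 1 / 0.2128 = 4.6992
Σp_Bullᵢ² = 0.25² + 0.05² + 0.20² + 0.36² + 0.14² = 0.0625 + 0.0025 + 0.0400 + 0.1296 + 0.0196 = 0.2542
B_Bull = 1 / 0.2542 = 3.9339
Σp_Greeᵢ² = 0.03² + 0.29² + 0.21² + 0.28² + 0.19² = 0.0009 + 0.0841 + 0.0441 + 0.0784 + 0.0361 = 0.2436
B_Gree = 1 / 0.2436 = 4.1051
Ranking by B (broadest → narrowest): Pickerel Frog (4.70) > Green Frog (4.11) > Bullfrog (3.93)

Pickerel Frog > Green Frog > Bullfrog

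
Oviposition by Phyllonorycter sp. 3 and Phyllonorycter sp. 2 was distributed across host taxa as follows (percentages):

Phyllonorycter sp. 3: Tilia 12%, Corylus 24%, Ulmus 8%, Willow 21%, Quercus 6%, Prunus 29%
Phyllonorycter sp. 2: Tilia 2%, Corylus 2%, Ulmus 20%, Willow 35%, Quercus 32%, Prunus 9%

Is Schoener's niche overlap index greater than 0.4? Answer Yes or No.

Yes

Convert percentages to proportions (divide by 100).
Σ|p₁ᵢ − p₂ᵢ| = 0.10 + 0.22 + 0.12 + 0.14 + 0.26 + 0.20 = 1.04
D = 1 − ½ × 1.04 = 1 − 0.520 = 0.4800
D = 0.4800 > 0.4 → Yes.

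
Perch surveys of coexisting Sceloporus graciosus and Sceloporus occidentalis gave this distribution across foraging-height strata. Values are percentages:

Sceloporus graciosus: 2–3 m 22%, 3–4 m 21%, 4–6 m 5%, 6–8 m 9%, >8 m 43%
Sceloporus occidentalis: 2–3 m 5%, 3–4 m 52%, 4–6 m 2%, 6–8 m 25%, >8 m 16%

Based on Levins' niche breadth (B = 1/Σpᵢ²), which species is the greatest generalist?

Convert percentages to proportions (divide by 100).
Σp_gracᵢ² = 0.22² + 0.21² + 0.05² + 0.09² + 0.43² = 0.0484 + 0.0441 + 0.0025 + 0.0081 + 0.1849 = 0.2880
B_grac = 1 / 0.2880 = 3.4722
Σp_occiᵢ² = 0.05² + 0.52² + 0.02² + 0.25² + 0.16² = 0.0025 + 0.2704 + 0.0004 + 0.0625 + 0.0256 = 0.3614
B_occi = 1 / 0.3614 = 2.7670
Highest B → broadest niche (most generalist): Sceloporus graciosus (B = 3.47).

Sceloporus graciosus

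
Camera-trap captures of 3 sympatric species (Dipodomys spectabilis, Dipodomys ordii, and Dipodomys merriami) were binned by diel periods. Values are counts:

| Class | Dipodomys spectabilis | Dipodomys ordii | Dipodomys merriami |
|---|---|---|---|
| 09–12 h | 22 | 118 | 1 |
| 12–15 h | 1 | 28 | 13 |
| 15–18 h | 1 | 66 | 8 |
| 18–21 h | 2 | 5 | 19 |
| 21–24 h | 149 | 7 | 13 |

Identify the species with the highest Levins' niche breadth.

Dipodomys merriami

Proportions for Dipodomys spectabilis (n=175): 22/175=0.1257, 1/175=0.0057, 1/175=0.0057, 2/175=0.0114, 149/175=0.8514
Proportions for Dipodomys ordii (n=224): 118/224=0.5268, 28/224=0.1250, 66/224=0.2946, 5/224=0.0223, 7/224=0.0313
Proportions for Dipodomys merriami (n=54): 1/54=0.0185, 13/54=0.2407, 8/54=0.1481, 19/54=0.3519, 13/54=0.2407
Σp_specᵢ² = 0.1257² + 0.0057² + 0.0057² + 0.0114² + 0.8514² = 0.015800 + 0.000032 + 0.000032 + 0.000130 + 0.724882 = 0.740876
B_spec = 1 / 0.740876 = 1.3498
Σp_ordiᵢ² = 0.5268² + 0.1250² + 0.2946² + 0.0223² + 0.0313² = 0.277518 + 0.015625 + 0.086789 + 0.000497 + 0.000980 = 0.381409
B_ordi = 1 / 0.381409 = 2.6219
Σp_merrᵢ² = 0.0185² + 0.2407² + 0.1481² + 0.3519² + 0.2407² = 0.000342 + 0.057936 + 0.021934 + 0.123834 + 0.057936 = 0.261982
B_merr = 1 / 0.261982 = 3.8171
Highest B → broadest niche (most generalist): Dipodomys merriami (B = 3.82).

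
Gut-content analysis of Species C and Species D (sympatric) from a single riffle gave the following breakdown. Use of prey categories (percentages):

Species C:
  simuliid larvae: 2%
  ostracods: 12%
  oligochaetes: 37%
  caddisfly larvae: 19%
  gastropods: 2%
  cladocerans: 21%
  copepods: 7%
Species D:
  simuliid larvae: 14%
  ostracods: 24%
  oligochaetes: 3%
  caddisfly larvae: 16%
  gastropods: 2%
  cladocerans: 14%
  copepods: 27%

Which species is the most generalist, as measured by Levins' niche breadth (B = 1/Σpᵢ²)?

Species D

Convert percentages to proportions (divide by 100).
Σp_Cᵢ² = 0.02² + 0.12² + 0.37² + 0.19² + 0.02² + 0.21² + 0.07² = 0.0004 + 0.0144 + 0.1369 + 0.0361 + 0.0004 + 0.0441 + 0.0049 = 0.2372
B_C = 1 / 0.2372 = 4.2159
Σp_Dᵢ² = 0.14² + 0.24² + 0.03² + 0.16² + 0.02² + 0.14² + 0.27² = 0.0196 + 0.0576 + 0.0009 + 0.0256 + 0.0004 + 0.0196 + 0.0729 = 0.1966
B_D = 1 / 0.1966 = 5.0865
Highest B → broadest niche (most generalist): Species D (B = 5.09).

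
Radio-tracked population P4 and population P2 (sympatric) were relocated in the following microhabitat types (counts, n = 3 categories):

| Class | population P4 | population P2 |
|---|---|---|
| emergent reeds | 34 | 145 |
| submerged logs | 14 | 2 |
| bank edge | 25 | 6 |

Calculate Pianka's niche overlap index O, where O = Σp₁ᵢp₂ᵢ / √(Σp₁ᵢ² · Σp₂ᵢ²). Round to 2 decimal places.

Proportions for population P4 (n=73): 34/73=0.4658, 14/73=0.1918, 25/73=0.3425
Proportions for population P2 (n=153): 145/153=0.9477, 2/153=0.0131, 6/153=0.0392
Σ p₁ᵢp₂ᵢ = 0.441439 + 0.002513 + 0.013426 = 0.457378
Σp_1ᵢ² = 0.4658² + 0.1918² + 0.3425² = 0.216970 + 0.036787 + 0.117306 = 0.371063
Σp_2ᵢ² = 0.9477² + 0.0131² + 0.0392² = 0.898135 + 0.000172 + 0.001537 = 0.899844
O = 0.457378 / √(0.371063 × 0.899844) = 0.457378 / 0.5778398 = 0.7915

0.79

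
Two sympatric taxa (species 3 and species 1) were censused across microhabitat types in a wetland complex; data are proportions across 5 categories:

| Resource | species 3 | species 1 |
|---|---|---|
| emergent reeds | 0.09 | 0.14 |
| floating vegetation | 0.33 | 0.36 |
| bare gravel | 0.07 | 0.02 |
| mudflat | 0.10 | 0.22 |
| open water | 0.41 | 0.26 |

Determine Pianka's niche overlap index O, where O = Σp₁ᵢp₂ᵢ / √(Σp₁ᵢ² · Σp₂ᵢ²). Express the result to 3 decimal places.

Σ p₁ᵢp₂ᵢ = 0.0126 + 0.1188 + 0.0014 + 0.0220 + 0.1066 = 0.2614
Σp_1ᵢ² = 0.09² + 0.33² + 0.07² + 0.10² + 0.41² = 0.0081 + 0.1089 + 0.0049 + 0.0100 + 0.1681 = 0.3000
Σp_2ᵢ² = 0.14² + 0.36² + 0.02² + 0.22² + 0.26² = 0.0196 + 0.1296 + 0.0004 + 0.0484 + 0.0676 = 0.2656
O = 0.2614 / √(0.3000 × 0.2656) = 0.2614 / 0.282276 = 0.92604

0.926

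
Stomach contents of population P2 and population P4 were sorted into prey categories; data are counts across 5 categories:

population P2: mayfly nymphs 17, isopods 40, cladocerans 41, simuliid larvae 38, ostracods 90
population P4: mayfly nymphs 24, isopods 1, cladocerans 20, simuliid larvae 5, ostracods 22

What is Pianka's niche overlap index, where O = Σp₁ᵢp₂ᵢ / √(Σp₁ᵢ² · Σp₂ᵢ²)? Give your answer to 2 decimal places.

0.78

Proportions for population P2 (n=226): 17/226=0.0752, 40/226=0.1770, 41/226=0.1814, 38/226=0.1681, 90/226=0.3982
Proportions for population P4 (n=72): 24/72=0.3333, 1/72=0.0139, 20/72=0.2778, 5/72=0.0694, 22/72=0.3056
Σ p₁ᵢp₂ᵢ = 0.025064 + 0.002460 + 0.050393 + 0.011666 + 0.121690 = 0.211273
Σp_1ᵢ² = 0.0752² + 0.1770² + 0.1814² + 0.1681² + 0.3982² = 0.005655 + 0.031329 + 0.032906 + 0.028258 + 0.158563 = 0.256711
Σp_2ᵢ² = 0.3333² + 0.0139² + 0.2778² + 0.0694² + 0.3056² = 0.111089 + 0.000193 + 0.077173 + 0.004816 + 0.093391 = 0.286662
O = 0.211273 / √(0.256711 × 0.286662) = 0.211273 / 0.2712735 = 0.7788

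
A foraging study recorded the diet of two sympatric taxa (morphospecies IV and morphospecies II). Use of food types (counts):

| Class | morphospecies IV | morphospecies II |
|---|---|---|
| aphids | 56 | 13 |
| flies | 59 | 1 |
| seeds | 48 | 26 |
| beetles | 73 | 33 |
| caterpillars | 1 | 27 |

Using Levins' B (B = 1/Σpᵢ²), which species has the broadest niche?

Proportions for morphospecies IV (n=237): 56/237=0.2363, 59/237=0.2489, 48/237=0.2025, 73/237=0.3080, 1/237=0.0042
Proportions for morphospecies II (n=100): 13/100=0.1300, 1/100=0.0100, 26/100=0.2600, 33/100=0.3300, 27/100=0.2700
Σp_IVᵢ² = 0.2363² + 0.2489² + 0.2025² + 0.3080² + 0.0042² = 0.055838 + 0.061951 + 0.041006 + 0.094864 + 0.000018 = 0.253677
B_IV = 1 / 0.253677 = 3.9420
Σp_IIᵢ² = 0.1300² + 0.0100² + 0.2600² + 0.3300² + 0.2700² = 0.016900 + 0.000100 + 0.067600 + 0.108900 + 0.072900 = 0.266400
B_II = 1 / 0.266400 = 3.7538
Highest B → broadest niche (most generalist): morphospecies IV (B = 3.94).

morphospecies IV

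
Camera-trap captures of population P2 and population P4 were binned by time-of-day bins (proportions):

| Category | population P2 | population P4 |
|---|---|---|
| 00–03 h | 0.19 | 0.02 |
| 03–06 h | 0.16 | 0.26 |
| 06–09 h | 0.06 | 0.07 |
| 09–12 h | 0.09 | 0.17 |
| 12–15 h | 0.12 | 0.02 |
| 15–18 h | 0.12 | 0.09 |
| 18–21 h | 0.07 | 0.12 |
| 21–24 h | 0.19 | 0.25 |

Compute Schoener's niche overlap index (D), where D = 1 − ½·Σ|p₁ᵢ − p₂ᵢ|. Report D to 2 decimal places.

0.70

Σ|p₁ᵢ − p₂ᵢ| = 0.17 + 0.10 + 0.01 + 0.08 + 0.10 + 0.03 + 0.05 + 0.06 = 0.60
D = 1 − ½ × 0.60 = 1 − 0.300 = 0.7000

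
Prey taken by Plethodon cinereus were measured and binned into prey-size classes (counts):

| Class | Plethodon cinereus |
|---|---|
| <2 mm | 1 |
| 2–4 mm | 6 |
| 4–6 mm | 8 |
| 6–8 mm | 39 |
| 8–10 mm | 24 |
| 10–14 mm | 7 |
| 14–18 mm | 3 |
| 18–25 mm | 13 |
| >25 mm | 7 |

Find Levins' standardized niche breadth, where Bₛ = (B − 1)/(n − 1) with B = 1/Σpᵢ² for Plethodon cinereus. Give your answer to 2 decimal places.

Proportions for Plethodon cinereus (n=108): 1/108=0.0093, 6/108=0.0556, 8/108=0.0741, 39/108=0.3611, 24/108=0.2222, 7/108=0.0648, 3/108=0.0278, 13/108=0.1204, 7/108=0.0648
Σpᵢ² = 0.0093² + 0.0556² + 0.0741² + 0.3611² + 0.2222² + 0.0648² + 0.0278² + 0.1204² + 0.0648² = 0.000086 + 0.003091 + 0.005491 + 0.130393 + 0.049373 + 0.004199 + 0.000773 + 0.014496 + 0.004199 = 0.212101
B = 1 / 0.212101 = 4.7147
Bₛ = (B − 1)/(n − 1) = (4.7147 − 1)/(9 − 1) = 3.7147/8 = 0.4643

0.46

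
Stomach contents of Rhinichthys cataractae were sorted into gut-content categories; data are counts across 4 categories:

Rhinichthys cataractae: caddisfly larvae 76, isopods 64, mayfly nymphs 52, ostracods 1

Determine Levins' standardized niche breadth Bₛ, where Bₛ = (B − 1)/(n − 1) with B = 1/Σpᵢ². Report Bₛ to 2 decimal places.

Proportions for Rhinichthys cataractae (n=193): 76/193=0.3938, 64/193=0.3316, 52/193=0.2694, 1/193=0.0052
Σpᵢ² = 0.3938² + 0.3316² + 0.2694² + 0.0052² = 0.155078 + 0.109959 + 0.072576 + 0.000027 = 0.337640
B = 1 / 0.337640 = 2.9617
Bₛ = (B − 1)/(n − 1) = (2.9617 − 1)/(4 − 1) = 1.9617/3 = 0.6539

0.65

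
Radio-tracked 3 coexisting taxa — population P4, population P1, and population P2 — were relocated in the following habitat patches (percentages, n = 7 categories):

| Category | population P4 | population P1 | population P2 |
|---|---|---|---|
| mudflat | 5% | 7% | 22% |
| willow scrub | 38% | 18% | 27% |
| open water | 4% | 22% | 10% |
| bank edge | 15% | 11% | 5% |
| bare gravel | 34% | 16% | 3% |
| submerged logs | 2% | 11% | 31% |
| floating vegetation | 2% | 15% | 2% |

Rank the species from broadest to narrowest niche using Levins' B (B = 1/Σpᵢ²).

population P1 > population P2 > population P4

Convert percentages to proportions (divide by 100).
Σp_P4ᵢ² = 0.05² + 0.38² + 0.04² + 0.15² + 0.34² + 0.02² + 0.02² = 0.0025 + 0.1444 + 0.0016 + 0.0225 + 0.1156 + 0.0004 + 0.0004 = 0.2874
B_P4 = 1 / 0.2874 = 3.4795
Σp_P1ᵢ² = 0.07² + 0.18² + 0.22² + 0.11² + 0.16² + 0.11² + 0.15² = 0.0049 + 0.0324 + 0.0484 + 0.0121 + 0.0256 + 0.0121 + 0.0225 = 0.1580
B_P1 = 1 / 0.1580 = 6.3291
Σp_P2ᵢ² = 0.22² + 0.27² + 0.10² + 0.05² + 0.03² + 0.31² + 0.02² = 0.0484 + 0.0729 + 0.0100 + 0.0025 + 0.0009 + 0.0961 + 0.0004 = 0.2312
B_P2 = 1 / 0.2312 = 4.3253
Ranking by B (broadest → narrowest): population P1 (6.33) > population P2 (4.33) > population P4 (3.48)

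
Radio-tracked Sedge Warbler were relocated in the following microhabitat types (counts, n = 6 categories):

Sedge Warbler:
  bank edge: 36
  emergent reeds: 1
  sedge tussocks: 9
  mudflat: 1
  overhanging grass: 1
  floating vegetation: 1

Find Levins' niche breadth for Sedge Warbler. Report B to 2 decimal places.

Proportions for Sedge Warbler (n=49): 36/49=0.7347, 1/49=0.0204, 9/49=0.1837, 1/49=0.0204, 1/49=0.0204, 1/49=0.0204
Σpᵢ² = 0.7347² + 0.0204² + 0.1837² + 0.0204² + 0.0204² + 0.0204² = 0.539784 + 0.000416 + 0.033746 + 0.000416 + 0.000416 + 0.000416 = 0.575194
B = 1 / 0.575194 = 1.7385

1.74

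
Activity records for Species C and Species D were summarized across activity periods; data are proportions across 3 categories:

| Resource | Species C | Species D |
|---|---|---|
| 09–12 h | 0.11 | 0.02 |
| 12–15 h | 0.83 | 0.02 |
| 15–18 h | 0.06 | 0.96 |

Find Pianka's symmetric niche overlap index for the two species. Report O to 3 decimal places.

0.095

Σ p₁ᵢp₂ᵢ = 0.0022 + 0.0166 + 0.0576 = 0.0764
Σp_1ᵢ² = 0.11² + 0.83² + 0.06² = 0.0121 + 0.6889 + 0.0036 = 0.7046
Σp_2ᵢ² = 0.02² + 0.02² + 0.96² = 0.0004 + 0.0004 + 0.9216 = 0.9224
O = 0.0764 / √(0.7046 × 0.9224) = 0.0764 / 0.806178 = 0.09477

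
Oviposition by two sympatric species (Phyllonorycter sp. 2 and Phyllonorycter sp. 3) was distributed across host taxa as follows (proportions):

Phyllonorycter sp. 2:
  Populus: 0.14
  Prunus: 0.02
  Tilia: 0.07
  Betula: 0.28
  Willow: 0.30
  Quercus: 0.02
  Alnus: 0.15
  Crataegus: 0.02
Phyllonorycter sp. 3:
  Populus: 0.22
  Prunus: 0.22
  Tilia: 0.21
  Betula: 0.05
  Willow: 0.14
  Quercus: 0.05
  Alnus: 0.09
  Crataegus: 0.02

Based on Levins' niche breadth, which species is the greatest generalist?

Σp_2ᵢ² = 0.14² + 0.02² + 0.07² + 0.28² + 0.30² + 0.02² + 0.15² + 0.02² = 0.0196 + 0.0004 + 0.0049 + 0.0784 + 0.0900 + 0.0004 + 0.0225 + 0.0004 = 0.2166
B_2 = 1 / 0.2166 = 4.6168
Σp_3ᵢ² = 0.22² + 0.22² + 0.21² + 0.05² + 0.14² + 0.05² + 0.09² + 0.02² = 0.0484 + 0.0484 + 0.0441 + 0.0025 + 0.0196 + 0.0025 + 0.0081 + 0.0004 = 0.1740
B_3 = 1 / 0.1740 = 5.7471
Highest B → broadest niche (most generalist): Phyllonorycter sp. 3 (B = 5.75).

Phyllonorycter sp. 3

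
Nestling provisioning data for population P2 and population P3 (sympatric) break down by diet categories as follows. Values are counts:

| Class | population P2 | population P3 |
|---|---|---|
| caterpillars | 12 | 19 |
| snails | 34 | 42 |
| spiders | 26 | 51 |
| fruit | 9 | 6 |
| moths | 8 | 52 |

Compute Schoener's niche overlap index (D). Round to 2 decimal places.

0.78

Proportions for population P2 (n=89): 12/89=0.1348, 34/89=0.3820, 26/89=0.2921, 9/89=0.1011, 8/89=0.0899
Proportions for population P3 (n=170): 19/170=0.1118, 42/170=0.2471, 51/170=0.3000, 6/170=0.0353, 52/170=0.3059
Σ|p₁ᵢ − p₂ᵢ| = 0.0230 + 0.1349 + 0.0079 + 0.0658 + 0.2160 = 0.4476
D = 1 − ½ × 0.4476 = 1 − 0.22380 = 0.77620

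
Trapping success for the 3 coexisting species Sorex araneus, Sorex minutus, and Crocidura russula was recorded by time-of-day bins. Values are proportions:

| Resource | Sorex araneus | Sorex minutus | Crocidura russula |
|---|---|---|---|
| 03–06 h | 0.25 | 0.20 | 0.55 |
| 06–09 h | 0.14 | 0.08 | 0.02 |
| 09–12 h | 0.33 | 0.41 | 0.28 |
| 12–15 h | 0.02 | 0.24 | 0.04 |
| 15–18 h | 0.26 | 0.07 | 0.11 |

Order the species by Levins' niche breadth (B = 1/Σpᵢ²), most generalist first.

Sorex araneus > Sorex minutus > Crocidura russula

Σp_aranᵢ² = 0.25² + 0.14² + 0.33² + 0.02² + 0.26² = 0.0625 + 0.0196 + 0.1089 + 0.0004 + 0.0676 = 0.2590
B_aran = 1 / 0.2590 = 3.8610
Σp_minuᵢ² = 0.20² + 0.08² + 0.41² + 0.24² + 0.07² = 0.0400 + 0.0064 + 0.1681 + 0.0576 + 0.0049 = 0.2770
B_minu = 1 / 0.2770 = 3.6101
Σp_russᵢ² = 0.55² + 0.02² + 0.28² + 0.04² + 0.11² = 0.3025 + 0.0004 + 0.0784 + 0.0016 + 0.0121 = 0.3950
B_russ = 1 / 0.3950 = 2.5316
Ranking by B (broadest → narrowest): Sorex araneus (3.86) > Sorex minutus (3.61) > Crocidura russula (2.53)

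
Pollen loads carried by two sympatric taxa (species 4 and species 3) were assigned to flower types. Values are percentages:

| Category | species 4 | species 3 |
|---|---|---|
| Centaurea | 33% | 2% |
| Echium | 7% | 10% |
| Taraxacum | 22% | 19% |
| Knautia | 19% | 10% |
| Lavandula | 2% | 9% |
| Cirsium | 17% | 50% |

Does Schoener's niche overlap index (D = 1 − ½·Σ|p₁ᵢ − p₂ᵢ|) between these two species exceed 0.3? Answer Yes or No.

Convert percentages to proportions (divide by 100).
Σ|p₁ᵢ − p₂ᵢ| = 0.31 + 0.03 + 0.03 + 0.09 + 0.07 + 0.33 = 0.86
D = 1 − ½ × 0.86 = 1 − 0.430 = 0.5700
D = 0.5700 > 0.3 → Yes.

Yes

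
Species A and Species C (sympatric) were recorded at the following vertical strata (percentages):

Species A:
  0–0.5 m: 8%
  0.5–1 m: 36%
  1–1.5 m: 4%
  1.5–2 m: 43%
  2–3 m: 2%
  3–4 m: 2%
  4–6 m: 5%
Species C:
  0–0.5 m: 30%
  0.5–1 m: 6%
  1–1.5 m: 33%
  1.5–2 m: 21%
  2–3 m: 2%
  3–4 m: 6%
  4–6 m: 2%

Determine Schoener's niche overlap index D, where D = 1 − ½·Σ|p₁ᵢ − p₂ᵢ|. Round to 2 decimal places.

0.45

Convert percentages to proportions (divide by 100).
Σ|p₁ᵢ − p₂ᵢ| = 0.22 + 0.30 + 0.29 + 0.22 + 0.00 + 0.04 + 0.03 = 1.10
D = 1 − ½ × 1.10 = 1 − 0.550 = 0.4500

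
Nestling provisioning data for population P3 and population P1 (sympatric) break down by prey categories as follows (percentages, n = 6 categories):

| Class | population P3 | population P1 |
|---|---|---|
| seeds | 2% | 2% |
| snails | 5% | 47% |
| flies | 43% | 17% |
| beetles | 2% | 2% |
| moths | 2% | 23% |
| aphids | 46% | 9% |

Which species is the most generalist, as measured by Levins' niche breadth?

Convert percentages to proportions (divide by 100).
Σp_P3ᵢ² = 0.02² + 0.05² + 0.43² + 0.02² + 0.02² + 0.46² = 0.0004 + 0.0025 + 0.1849 + 0.0004 + 0.0004 + 0.2116 = 0.4002
B_P3 = 1 / 0.4002 = 2.4988
Σp_P1ᵢ² = 0.02² + 0.47² + 0.17² + 0.02² + 0.23² + 0.09² = 0.0004 + 0.2209 + 0.0289 + 0.0004 + 0.0529 + 0.0081 = 0.3116
B_P1 = 1 / 0.3116 = 3.2092
Highest B → broadest niche (most generalist): population P1 (B = 3.21).

population P1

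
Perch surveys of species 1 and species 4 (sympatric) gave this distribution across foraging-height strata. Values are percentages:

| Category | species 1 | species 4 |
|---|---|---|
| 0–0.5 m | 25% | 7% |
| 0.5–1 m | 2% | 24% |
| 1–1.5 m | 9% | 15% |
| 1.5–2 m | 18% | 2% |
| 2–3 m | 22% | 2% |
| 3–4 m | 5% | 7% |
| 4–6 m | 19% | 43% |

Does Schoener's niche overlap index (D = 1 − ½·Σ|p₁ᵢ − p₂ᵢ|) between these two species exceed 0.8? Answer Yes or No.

Convert percentages to proportions (divide by 100).
Σ|p₁ᵢ − p₂ᵢ| = 0.18 + 0.22 + 0.06 + 0.16 + 0.20 + 0.02 + 0.24 = 1.08
D = 1 − ½ × 1.08 = 1 − 0.540 = 0.4600
D = 0.4600 < 0.8 → No.

No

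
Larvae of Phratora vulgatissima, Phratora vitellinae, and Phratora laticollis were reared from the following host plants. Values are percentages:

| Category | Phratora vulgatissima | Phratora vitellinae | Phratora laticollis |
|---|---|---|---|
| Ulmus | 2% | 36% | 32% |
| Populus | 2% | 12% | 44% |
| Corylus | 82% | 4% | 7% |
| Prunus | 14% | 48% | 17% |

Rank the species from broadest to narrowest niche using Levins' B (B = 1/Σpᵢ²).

Convert percentages to proportions (divide by 100).
Σp_vulgᵢ² = 0.02² + 0.02² + 0.82² + 0.14² = 0.0004 + 0.0004 + 0.6724 + 0.0196 = 0.6928
B_vulg = 1 / 0.6928 = 1.4434
Σp_viteᵢ² = 0.36² + 0.12² + 0.04² + 0.48² = 0.1296 + 0.0144 + 0.0016 + 0.2304 = 0.3760
B_vite = 1 / 0.3760 = 2.6596
Σp_latiᵢ² = 0.32² + 0.44² + 0.07² + 0.17² = 0.1024 + 0.1936 + 0.0049 + 0.0289 = 0.3298
B_lati = 1 / 0.3298 = 3.0321
Ranking by B (broadest → narrowest): Phratora laticollis (3.03) > Phratora vitellinae (2.66) > Phratora vulgatissima (1.44)

Phratora laticollis > Phratora vitellinae > Phratora vulgatissima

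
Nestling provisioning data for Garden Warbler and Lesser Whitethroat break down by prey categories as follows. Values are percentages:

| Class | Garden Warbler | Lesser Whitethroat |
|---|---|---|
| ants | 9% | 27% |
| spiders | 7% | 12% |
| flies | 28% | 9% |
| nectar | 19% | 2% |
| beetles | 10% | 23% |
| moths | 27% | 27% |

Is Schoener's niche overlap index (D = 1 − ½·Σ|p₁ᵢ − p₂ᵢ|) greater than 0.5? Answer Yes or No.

Yes

Convert percentages to proportions (divide by 100).
Σ|p₁ᵢ − p₂ᵢ| = 0.18 + 0.05 + 0.19 + 0.17 + 0.13 + 0.00 = 0.72
D = 1 − ½ × 0.72 = 1 − 0.360 = 0.6400
D = 0.6400 > 0.5 → Yes.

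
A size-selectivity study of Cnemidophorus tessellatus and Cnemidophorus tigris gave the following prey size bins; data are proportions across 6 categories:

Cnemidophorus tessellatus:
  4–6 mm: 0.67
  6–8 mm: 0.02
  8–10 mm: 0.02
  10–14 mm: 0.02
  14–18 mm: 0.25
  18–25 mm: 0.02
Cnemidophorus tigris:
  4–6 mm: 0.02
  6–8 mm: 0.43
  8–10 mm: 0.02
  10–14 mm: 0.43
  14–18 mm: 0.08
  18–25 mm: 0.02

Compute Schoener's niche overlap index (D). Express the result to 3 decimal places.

0.180

Σ|p₁ᵢ − p₂ᵢ| = 0.65 + 0.41 + 0.00 + 0.41 + 0.17 + 0.00 = 1.64
D = 1 − ½ × 1.64 = 1 − 0.820 = 0.18000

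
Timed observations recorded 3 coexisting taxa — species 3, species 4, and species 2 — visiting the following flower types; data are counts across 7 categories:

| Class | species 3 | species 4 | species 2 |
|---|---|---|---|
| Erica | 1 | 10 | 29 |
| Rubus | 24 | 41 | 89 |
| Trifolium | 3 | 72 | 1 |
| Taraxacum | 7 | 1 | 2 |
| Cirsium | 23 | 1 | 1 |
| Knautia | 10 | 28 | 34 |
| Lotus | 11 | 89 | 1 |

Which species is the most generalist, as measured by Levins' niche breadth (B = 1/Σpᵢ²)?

species 3

Proportions for species 3 (n=79): 1/79=0.0127, 24/79=0.3038, 3/79=0.0380, 7/79=0.0886, 23/79=0.2911, 10/79=0.1266, 11/79=0.1392
Proportions for species 4 (n=242): 10/242=0.0413, 41/242=0.1694, 72/242=0.2975, 1/242=0.0041, 1/242=0.0041, 28/242=0.1157, 89/242=0.3678
Proportions for species 2 (n=157): 29/157=0.1847, 89/157=0.5669, 1/157=0.0064, 2/157=0.0127, 1/157=0.0064, 34/157=0.2166, 1/157=0.0064
Σp_3ᵢ² = 0.0127² + 0.3038² + 0.0380² + 0.0886² + 0.2911² + 0.1266² + 0.1392² = 0.000161 + 0.092294 + 0.001444 + 0.007850 + 0.084739 + 0.016028 + 0.019377 = 0.221893
B_3 = 1 / 0.221893 = 4.5067
Σp_4ᵢ² = 0.0413² + 0.1694² + 0.2975² + 0.0041² + 0.0041² + 0.1157² + 0.3678² = 0.001706 + 0.028696 + 0.088506 + 0.000017 + 0.000017 + 0.013386 + 0.135277 = 0.267605
B_4 = 1 / 0.267605 = 3.7369
Σp_2ᵢ² = 0.1847² + 0.5669² + 0.0064² + 0.0127² + 0.0064² + 0.2166² + 0.0064² = 0.034114 + 0.321376 + 0.000041 + 0.000161 + 0.000041 + 0.046916 + 0.000041 = 0.402690
B_2 = 1 / 0.402690 = 2.4833
Highest B → broadest niche (most generalist): species 3 (B = 4.51).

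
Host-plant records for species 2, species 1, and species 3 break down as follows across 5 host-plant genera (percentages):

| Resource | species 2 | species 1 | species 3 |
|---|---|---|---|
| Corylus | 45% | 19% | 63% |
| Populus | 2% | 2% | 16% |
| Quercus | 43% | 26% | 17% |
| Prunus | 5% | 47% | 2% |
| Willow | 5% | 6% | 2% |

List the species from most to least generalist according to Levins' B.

species 1 > species 2 > species 3

Convert percentages to proportions (divide by 100).
Σp_2ᵢ² = 0.45² + 0.02² + 0.43² + 0.05² + 0.05² = 0.2025 + 0.0004 + 0.1849 + 0.0025 + 0.0025 = 0.3928
B_2 = 1 / 0.3928 = 2.5458
Σp_1ᵢ² = 0.19² + 0.02² + 0.26² + 0.47² + 0.06² = 0.0361 + 0.0004 + 0.0676 + 0.2209 + 0.0036 = 0.3286
B_1 = 1 / 0.3286 = 3.0432
Σp_3ᵢ² = 0.63² + 0.16² + 0.17² + 0.02² + 0.02² = 0.3969 + 0.0256 + 0.0289 + 0.0004 + 0.0004 = 0.4522
B_3 = 1 / 0.4522 = 2.2114
Ranking by B (broadest → narrowest): species 1 (3.04) > species 2 (2.55) > species 3 (2.21)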